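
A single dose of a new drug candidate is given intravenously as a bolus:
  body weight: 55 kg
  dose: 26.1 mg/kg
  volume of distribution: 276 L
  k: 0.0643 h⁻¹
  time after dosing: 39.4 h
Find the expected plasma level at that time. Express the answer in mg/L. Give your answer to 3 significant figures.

Total dose = 26.1 × 55 = 1436 mg
C₀ = Dose / Vd = 1436 / 276 = 5.203 mg/L
C = C₀ · e^(−k·t) = 5.203 × e^(−0.06430 × 39.4)
  = 5.203 × 0.07939 = 0.4131 mg/L

0.413 mg/L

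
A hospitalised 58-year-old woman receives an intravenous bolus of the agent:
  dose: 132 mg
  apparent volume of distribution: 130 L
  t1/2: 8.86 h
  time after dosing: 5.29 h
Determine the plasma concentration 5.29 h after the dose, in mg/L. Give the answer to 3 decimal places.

C₀ = Dose / Vd = 132.0 / 130 = 1.015 mg/L
k = ln2 / t½ = 0.693147 / 8.86 = 0.07823 h⁻¹
C = C₀ · e^(−k·t) = 1.015 × e^(−0.07823 × 5.29)
  = 1.015 × 0.6611 = 0.6710 mg/L

0.671 mg/L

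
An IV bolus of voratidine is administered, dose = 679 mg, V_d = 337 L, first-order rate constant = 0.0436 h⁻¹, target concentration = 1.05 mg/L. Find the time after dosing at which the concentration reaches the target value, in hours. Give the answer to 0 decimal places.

C₀ = Dose / Vd = 679.0 / 337 = 2.015 mg/L
t = ln(C₀ / C) / k = ln(2.015 / 1.05) / 0.04360
  = ln(1.919) / 0.04360 = 0.6518 / 0.04360 = 14.95 h

15 h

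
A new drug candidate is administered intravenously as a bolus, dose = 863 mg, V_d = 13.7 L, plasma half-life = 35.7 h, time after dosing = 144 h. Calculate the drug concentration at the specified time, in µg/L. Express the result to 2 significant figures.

C₀ = Dose / Vd = 863.0 / 13.7 = 62.99 mg/L
k = ln2 / t½ = 0.693147 / 35.7 = 0.01942 h⁻¹
C = C₀ · e^(−k·t) = 62.99 × e^(−0.01942 × 144)
  = 62.99 × 0.06102 = 3.844 mg/L
Convert: 3.844 mg/L × 1000 = 3844 µg/L

3800 µg/L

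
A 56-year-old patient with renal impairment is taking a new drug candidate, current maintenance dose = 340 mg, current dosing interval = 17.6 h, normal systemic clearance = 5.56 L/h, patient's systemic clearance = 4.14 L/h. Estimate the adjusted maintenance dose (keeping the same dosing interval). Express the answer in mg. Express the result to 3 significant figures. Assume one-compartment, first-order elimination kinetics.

To keep the same average steady-state level, dosing rate must scale with clearance.
CL ratio = 4.14 / 5.56 = 0.7446
New dose (same interval) = 340 × 0.7446 = 253.2 mg

253 mg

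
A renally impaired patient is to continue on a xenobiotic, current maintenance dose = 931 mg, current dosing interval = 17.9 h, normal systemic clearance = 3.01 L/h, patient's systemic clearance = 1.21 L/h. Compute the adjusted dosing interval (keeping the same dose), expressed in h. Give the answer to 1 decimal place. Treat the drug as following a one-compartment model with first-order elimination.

44.5 h

To keep the same average steady-state level, dosing rate must scale with clearance.
CL ratio = 1.21 / 3.01 = 0.4020
New interval (same dose) = 17.9 / 0.4020 = 44.53 h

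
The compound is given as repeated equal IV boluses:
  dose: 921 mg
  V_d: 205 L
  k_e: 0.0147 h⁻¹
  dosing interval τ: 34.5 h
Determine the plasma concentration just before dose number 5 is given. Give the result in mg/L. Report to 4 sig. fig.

5.907 mg/L

C₀ per dose = Dose / Vd = 921 / 205 = 4.493 mg/L
Fraction remaining after one interval: r = e^(−kτ) = e^(−0.01470 × 34.5) = 0.6022
Before dose 5, 4 doses have been given (aged 1τ, 2τ, 3τ, 4τ).
C_trough = C₀ × (r + r² + … + r^4) = C₀ × r(1−r^4)/(1−r)
        = 4.493 × 0.6022 × (1 − 0.1315) / (1 − 0.6022) = 5.907 mg/L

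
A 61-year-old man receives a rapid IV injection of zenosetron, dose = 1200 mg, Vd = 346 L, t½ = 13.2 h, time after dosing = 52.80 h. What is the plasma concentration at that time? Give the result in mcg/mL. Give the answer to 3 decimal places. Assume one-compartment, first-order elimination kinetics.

0.217 mcg/mL

C₀ = Dose / Vd = 1200 / 346 = 3.468 mg/L
k = ln2 / t½ = 0.693147 / 13.2 = 0.05251 h⁻¹
t / t½ = 52.80 / 13.2 = 4 half-lives
C = C₀ × (1/2)^4 = 3.468 × 0.06250 = 0.2168 mg/L
(0.2168 mg/L = 0.2168 mcg/mL)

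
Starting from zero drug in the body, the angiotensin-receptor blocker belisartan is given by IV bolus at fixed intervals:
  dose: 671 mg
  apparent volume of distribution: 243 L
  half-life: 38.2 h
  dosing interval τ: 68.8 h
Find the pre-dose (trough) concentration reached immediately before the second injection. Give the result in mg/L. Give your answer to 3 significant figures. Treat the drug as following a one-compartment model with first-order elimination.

0.792 mg/L

C₀ per dose = Dose / Vd = 671 / 243 = 2.761 mg/L
k = ln2 / t½ = 0.693147 / 38.2 = 0.01815 h⁻¹
Fraction remaining after one interval: r = e^(−kτ) = e^(−0.01815 × 68.8) = 0.2869
Before dose 2, 1 dose has been given (aged 1τ).
C_trough = C₀ × r = 2.761 × 0.2869 = 0.7921 mg/L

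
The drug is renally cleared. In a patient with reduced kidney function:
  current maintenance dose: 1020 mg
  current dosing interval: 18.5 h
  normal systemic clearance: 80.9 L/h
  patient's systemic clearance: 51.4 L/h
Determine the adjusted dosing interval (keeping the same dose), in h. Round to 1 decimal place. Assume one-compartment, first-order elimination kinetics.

To keep the same average steady-state level, dosing rate must scale with clearance.
CL ratio = 51.4 / 80.9 = 0.6354
New interval (same dose) = 18.5 / 0.6354 = 29.12 h

29.1 h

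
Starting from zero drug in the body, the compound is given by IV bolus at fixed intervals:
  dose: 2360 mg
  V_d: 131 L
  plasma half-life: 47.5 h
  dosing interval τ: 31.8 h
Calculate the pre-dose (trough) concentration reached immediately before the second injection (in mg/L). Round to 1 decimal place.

C₀ per dose = Dose / Vd = 2360 / 131 = 18.02 mg/L
k = ln2 / t½ = 0.693147 / 47.5 = 0.01459 h⁻¹
Fraction remaining after one interval: r = e^(−kτ) = e^(−0.01459 × 31.8) = 0.6288
Before dose 2, 1 dose has been given (aged 1τ).
C_trough = C₀ × r = 18.02 × 0.6288 = 11.33 mg/L

11.3 mg/L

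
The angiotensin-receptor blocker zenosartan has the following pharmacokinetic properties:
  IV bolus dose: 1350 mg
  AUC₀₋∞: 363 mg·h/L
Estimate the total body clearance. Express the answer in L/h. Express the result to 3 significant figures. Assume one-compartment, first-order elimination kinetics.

3.72 L/h

CL = Dose / AUC = 1350 / 363 = 3.719 L/h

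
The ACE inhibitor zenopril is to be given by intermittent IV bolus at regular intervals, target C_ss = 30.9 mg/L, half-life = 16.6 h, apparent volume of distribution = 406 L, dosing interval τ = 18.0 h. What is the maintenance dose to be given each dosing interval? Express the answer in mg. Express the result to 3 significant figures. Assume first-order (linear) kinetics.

9430 mg

k = ln2 / t½ = 0.693147 / 16.6 = 0.04176 h⁻¹
CL = k × Vd = 0.04176 × 406 = 16.95 L/h
At steady state, Dose/τ = Css × CL.
Dose = Css × CL × τ = 30.9 × 16.95 × 18.0 = 9428 mg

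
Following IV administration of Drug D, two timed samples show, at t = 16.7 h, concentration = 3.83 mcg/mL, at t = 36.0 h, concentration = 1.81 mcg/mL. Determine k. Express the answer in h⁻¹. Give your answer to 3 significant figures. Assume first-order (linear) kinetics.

k = ln(C₁/C₂) / (t₂ − t₁) = ln(3.83/1.81) / (36.0 − 16.7)
  = 0.7495 / 19.30 = 0.03883 h⁻¹

0.0388 h⁻¹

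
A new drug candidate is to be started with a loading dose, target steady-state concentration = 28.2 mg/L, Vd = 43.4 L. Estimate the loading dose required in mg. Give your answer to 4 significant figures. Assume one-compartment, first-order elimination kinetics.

1224 mg

LD = Css × Vd = 28.2 × 43.4 = 1224 mg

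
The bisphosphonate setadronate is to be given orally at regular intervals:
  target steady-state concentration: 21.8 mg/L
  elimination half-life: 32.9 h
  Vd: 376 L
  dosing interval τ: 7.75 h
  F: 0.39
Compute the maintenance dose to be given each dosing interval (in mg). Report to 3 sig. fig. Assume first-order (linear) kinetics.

3430 mg

k = ln2 / t½ = 0.693147 / 32.9 = 0.02107 h⁻¹
CL = k × Vd = 0.02107 × 376 = 7.922 L/h
At steady state, F × (Dose/τ) = Css × CL.
Dose = Css × CL × τ / F = 21.8 × 7.922 × 7.75 / 0.39 = 3432 mg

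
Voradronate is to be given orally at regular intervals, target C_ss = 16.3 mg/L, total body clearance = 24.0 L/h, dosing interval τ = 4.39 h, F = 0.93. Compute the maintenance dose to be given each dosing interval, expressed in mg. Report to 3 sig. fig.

At steady state, F × (Dose/τ) = Css × CL.
Dose = Css × CL × τ / F = 16.3 × 24.00 × 4.39 / 0.93 = 1847 mg

1850 mg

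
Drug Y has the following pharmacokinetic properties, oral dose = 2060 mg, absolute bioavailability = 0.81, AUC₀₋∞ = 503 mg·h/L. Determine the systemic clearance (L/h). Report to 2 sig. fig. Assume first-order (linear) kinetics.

3.3 L/h

CL = F·Dose / AUC = 0.81 × 2060 / 503 = 3.317 L/h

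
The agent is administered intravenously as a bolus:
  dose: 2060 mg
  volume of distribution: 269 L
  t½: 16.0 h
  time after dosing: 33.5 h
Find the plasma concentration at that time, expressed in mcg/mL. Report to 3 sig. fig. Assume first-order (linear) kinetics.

1.79 mcg/mL

C₀ = Dose / Vd = 2060 / 269 = 7.658 mg/L
k = ln2 / t½ = 0.693147 / 16.0 = 0.04332 h⁻¹
C = C₀ · e^(−k·t) = 7.658 × e^(−0.04332 × 33.5)
  = 7.658 × 0.2343 = 1.794 mg/L
(1.794 mg/L = 1.794 mcg/mL)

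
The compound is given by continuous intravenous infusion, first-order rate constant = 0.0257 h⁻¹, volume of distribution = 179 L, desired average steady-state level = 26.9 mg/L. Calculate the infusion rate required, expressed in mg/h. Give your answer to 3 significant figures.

124 mg/h

CL = k × Vd = 0.02570 × 179 = 4.600 L/h
At steady state, infusion rate R₀ = Css × CL = 26.9 × 4.600 = 123.7 mg/h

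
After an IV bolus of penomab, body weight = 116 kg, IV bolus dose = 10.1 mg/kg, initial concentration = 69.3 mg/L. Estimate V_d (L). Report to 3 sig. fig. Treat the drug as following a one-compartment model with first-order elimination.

Dose = 10.1 × 116 = 1172 mg
Vd = Dose / C₀ = 1172 / 69.3 = 16.91 L

16.9 L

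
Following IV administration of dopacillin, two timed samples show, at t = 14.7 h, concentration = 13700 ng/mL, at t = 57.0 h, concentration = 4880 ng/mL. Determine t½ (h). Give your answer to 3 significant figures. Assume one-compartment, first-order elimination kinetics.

k = ln(C₁/C₂) / (t₂ − t₁) = ln(13700/4880) / (57.0 − 14.7)
  = 1.032 / 42.30 = 0.02440 h⁻¹
t½ = ln2 / k = 0.693147 / 0.02440 = 28.41 h

28.4 h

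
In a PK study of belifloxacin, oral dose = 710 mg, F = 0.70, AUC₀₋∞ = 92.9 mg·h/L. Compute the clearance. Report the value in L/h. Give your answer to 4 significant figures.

5.350 L/h

CL = F·Dose / AUC = 0.70 × 710 / 92.9 = 5.350 L/h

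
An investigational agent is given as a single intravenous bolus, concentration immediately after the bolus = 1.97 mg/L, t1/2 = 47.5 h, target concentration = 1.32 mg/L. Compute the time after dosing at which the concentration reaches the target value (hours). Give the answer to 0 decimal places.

27 h

k = ln2 / t½ = 0.693147 / 47.5 = 0.01459 h⁻¹
t = ln(C₀ / C) / k = ln(1.970 / 1.32) / 0.01459
  = ln(1.492) / 0.01459 = 0.4001 / 0.01459 = 27.42 h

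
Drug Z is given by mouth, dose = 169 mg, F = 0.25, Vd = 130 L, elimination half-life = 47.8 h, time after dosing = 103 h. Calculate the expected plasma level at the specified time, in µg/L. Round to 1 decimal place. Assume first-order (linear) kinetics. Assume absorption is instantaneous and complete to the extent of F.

73.0 µg/L

Amount reaching circulation = F × Dose = 0.25 × 169.0 = 42.25 mg
C₀ = F·Dose / Vd = 42.25 / 130 = 0.3250 mg/L
k = ln2 / t½ = 0.693147 / 47.8 = 0.01450 h⁻¹
C = C₀ · e^(−k·t) = 0.3250 × e^(−0.01450 × 103)
  = 0.3250 × 0.2246 = 0.07300 mg/L
Convert: 0.07300 mg/L × 1000 = 73.00 µg/L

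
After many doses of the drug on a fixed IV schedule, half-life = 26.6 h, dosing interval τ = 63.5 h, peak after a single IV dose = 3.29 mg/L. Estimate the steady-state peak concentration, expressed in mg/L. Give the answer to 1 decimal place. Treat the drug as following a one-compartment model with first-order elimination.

k = ln2 / t½ = 0.693147 / 26.6 = 0.02606 h⁻¹
e^(−kτ) = e^(−0.02606 × 63.5) = 0.1911
Accumulation ratio R = 1 / (1 − e^(−kτ)) = 1 / (1 − 0.1911) = 1.236
Steady-state peak = C₀ × R = 3.29 × 1.236 = 4.066 mg/L

4.1 mg/L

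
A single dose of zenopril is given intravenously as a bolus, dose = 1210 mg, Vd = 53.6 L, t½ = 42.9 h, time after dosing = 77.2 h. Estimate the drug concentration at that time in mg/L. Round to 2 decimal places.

6.48 mg/L

C₀ = Dose / Vd = 1210 / 53.6 = 22.57 mg/L
k = ln2 / t½ = 0.693147 / 42.9 = 0.01616 h⁻¹
C = C₀ · e^(−k·t) = 22.57 × e^(−0.01616 × 77.2)
  = 22.57 × 0.2872 = 6.482 mg/L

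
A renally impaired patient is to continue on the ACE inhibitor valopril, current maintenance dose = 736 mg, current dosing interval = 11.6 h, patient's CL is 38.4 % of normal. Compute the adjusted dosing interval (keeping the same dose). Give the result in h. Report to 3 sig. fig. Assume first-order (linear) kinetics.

To keep the same average steady-state level, dosing rate must scale with clearance.
CL ratio = 38.4 / 100 = 0.3840
New interval (same dose) = 11.6 / 0.3840 = 30.21 h

30.2 h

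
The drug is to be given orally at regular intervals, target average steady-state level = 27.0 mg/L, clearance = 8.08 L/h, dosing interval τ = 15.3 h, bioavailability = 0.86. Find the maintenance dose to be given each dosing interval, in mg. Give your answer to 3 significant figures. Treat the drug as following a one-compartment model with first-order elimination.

At steady state, F × (Dose/τ) = Css × CL.
Dose = Css × CL × τ / F = 27.0 × 8.080 × 15.3 / 0.86 = 3881 mg

3880 mg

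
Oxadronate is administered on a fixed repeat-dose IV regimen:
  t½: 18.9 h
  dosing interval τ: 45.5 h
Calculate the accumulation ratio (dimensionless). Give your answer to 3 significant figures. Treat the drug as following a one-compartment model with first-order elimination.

1.23

k = ln2 / t½ = 0.693147 / 18.9 = 0.03667 h⁻¹
e^(−kτ) = e^(−0.03667 × 45.5) = 0.1885
Accumulation ratio R = 1 / (1 − e^(−kτ)) = 1 / (1 − 0.1885) = 1.232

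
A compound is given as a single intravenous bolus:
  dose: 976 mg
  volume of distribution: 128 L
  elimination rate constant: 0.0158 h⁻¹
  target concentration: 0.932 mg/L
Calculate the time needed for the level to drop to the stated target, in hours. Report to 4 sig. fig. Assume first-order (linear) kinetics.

C₀ = Dose / Vd = 976.0 / 128 = 7.625 mg/L
t = ln(C₀ / C) / k = ln(7.625 / 0.932) / 0.01580
  = ln(8.181) / 0.01580 = 2.102 / 0.01580 = 133.0 h

133.0 h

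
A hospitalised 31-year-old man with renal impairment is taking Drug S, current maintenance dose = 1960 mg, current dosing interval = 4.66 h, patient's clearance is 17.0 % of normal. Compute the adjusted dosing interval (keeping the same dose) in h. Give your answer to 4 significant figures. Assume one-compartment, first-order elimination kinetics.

To keep the same average steady-state level, dosing rate must scale with clearance.
CL ratio = 17.0 / 100 = 0.1700
New interval (same dose) = 4.66 / 0.1700 = 27.41 h

27.41 h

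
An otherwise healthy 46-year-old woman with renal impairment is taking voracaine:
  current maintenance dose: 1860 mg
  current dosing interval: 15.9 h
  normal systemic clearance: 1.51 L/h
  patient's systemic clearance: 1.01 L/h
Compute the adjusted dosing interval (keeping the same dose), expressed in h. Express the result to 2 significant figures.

To keep the same average steady-state level, dosing rate must scale with clearance.
CL ratio = 1.01 / 1.51 = 0.6689
New interval (same dose) = 15.9 / 0.6689 = 23.77 h

24 h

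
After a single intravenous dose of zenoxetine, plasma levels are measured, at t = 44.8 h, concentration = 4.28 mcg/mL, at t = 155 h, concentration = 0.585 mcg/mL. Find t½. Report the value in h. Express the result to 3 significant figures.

38.4 h

k = ln(C₁/C₂) / (t₂ − t₁) = ln(4.28/0.585) / (155 − 44.8)
  = 1.990 / 110.2 = 0.01806 h⁻¹
t½ = ln2 / k = 0.693147 / 0.01806 = 38.38 h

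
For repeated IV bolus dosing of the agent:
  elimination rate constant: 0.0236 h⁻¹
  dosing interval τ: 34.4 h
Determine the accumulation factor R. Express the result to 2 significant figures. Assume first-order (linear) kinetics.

1.8

e^(−kτ) = e^(−0.02360 × 34.4) = 0.4440
Accumulation ratio R = 1 / (1 − e^(−kτ)) = 1 / (1 − 0.4440) = 1.799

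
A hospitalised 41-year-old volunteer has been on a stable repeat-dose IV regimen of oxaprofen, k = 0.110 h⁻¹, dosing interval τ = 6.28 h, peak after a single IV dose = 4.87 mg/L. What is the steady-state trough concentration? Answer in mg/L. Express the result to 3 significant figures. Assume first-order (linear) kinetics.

4.89 mg/L

e^(−kτ) = e^(−0.1100 × 6.28) = 0.5012
Accumulation ratio R = 1 / (1 − e^(−kτ)) = 1 / (1 − 0.5012) = 2.005
Steady-state trough = C₀ × R × e^(−kτ) = 4.87 × 2.005 × 0.5012 = 4.894 mg/L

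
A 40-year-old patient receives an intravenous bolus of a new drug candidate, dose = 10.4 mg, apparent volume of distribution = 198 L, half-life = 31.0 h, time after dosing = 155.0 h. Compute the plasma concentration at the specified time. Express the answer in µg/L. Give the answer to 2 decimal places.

1.64 µg/L

C₀ = Dose / Vd = 10.40 / 198 = 0.05253 mg/L
k = ln2 / t½ = 0.693147 / 31.0 = 0.02236 h⁻¹
t / t½ = 155.0 / 31.0 = 5 half-lives
C = C₀ × (1/2)^5 = 0.05253 × 0.03125 = 0.001642 mg/L
Convert: 0.001642 mg/L × 1000 = 1.642 µg/L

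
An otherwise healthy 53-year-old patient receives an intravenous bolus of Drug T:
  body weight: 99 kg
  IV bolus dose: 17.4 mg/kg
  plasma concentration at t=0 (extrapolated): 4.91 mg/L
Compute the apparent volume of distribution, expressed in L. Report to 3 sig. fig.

351 L

Dose = 17.4 × 99 = 1723 mg
Vd = Dose / C₀ = 1723 / 4.91 = 350.9 L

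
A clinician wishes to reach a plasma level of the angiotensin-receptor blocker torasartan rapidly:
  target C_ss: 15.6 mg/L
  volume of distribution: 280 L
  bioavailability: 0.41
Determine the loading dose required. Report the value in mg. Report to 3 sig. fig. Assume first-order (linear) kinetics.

10700 mg

LD = Css × Vd / F = 15.6 × 280 / 0.41 = 10650 mg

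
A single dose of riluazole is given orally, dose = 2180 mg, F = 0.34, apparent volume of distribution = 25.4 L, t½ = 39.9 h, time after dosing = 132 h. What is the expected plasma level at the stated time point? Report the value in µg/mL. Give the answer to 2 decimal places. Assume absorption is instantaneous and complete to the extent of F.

Amount reaching circulation = F × Dose = 0.34 × 2180 = 741.2 mg
C₀ = F·Dose / Vd = 741.2 / 25.4 = 29.18 mg/L
k = ln2 / t½ = 0.693147 / 39.9 = 0.01737 h⁻¹
C = C₀ · e^(−k·t) = 29.18 × e^(−0.01737 × 132)
  = 29.18 × 0.1010 = 2.947 mg/L
(2.947 mg/L = 2.947 µg/mL)

2.95 µg/mL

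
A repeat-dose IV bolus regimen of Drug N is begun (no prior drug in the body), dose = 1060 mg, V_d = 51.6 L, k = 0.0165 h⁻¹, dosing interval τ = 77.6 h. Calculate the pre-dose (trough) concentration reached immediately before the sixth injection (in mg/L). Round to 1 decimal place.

C₀ per dose = Dose / Vd = 1060 / 51.6 = 20.54 mg/L
Fraction remaining after one interval: r = e^(−kτ) = e^(−0.01650 × 77.6) = 0.2779
Before dose 6, 5 doses have been given (aged 1τ, 2τ, 3τ, 4τ, 5τ).
C_trough = C₀ × (r + r² + … + r^5) = C₀ × r(1−r^5)/(1−r)
        = 20.54 × 0.2779 × (1 − 0.001657) / (1 − 0.2779) = 7.892 mg/L

7.9 mg/L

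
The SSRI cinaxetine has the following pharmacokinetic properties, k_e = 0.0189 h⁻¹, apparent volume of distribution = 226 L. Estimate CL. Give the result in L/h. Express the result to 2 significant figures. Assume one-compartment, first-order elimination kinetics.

4.3 L/h

CL = k × Vd = 0.0189 × 226 = 4.271 L/h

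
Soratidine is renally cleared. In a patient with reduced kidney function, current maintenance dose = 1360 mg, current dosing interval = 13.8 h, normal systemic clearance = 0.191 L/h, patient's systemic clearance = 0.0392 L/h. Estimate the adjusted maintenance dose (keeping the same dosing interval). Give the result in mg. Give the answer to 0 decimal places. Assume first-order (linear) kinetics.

To keep the same average steady-state level, dosing rate must scale with clearance.
CL ratio = 0.0392 / 0.191 = 0.2052
New dose (same interval) = 1360 × 0.2052 = 279.1 mg

279 mg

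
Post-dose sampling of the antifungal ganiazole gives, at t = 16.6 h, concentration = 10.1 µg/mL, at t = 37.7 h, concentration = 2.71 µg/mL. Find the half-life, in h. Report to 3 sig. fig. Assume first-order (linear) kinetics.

k = ln(C₁/C₂) / (t₂ − t₁) = ln(10.1/2.71) / (37.7 − 16.6)
  = 1.316 / 21.10 = 0.06237 h⁻¹
t½ = ln2 / k = 0.693147 / 0.06237 = 11.11 h

11.1 h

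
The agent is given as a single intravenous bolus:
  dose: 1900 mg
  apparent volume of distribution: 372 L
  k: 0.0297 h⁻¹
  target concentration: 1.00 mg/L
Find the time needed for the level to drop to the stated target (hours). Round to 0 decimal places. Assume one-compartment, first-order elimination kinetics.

C₀ = Dose / Vd = 1900 / 372 = 5.108 mg/L
t = ln(C₀ / C) / k = ln(5.108 / 1.00) / 0.02970
  = ln(5.108) / 0.02970 = 1.631 / 0.02970 = 54.92 h

55 h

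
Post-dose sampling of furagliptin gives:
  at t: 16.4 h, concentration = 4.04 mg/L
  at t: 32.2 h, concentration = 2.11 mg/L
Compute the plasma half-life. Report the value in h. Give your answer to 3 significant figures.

k = ln(C₁/C₂) / (t₂ − t₁) = ln(4.04/2.11) / (32.2 − 16.4)
  = 0.6496 / 15.80 = 0.04111 h⁻¹
t½ = ln2 / k = 0.693147 / 0.04111 = 16.86 h

16.9 h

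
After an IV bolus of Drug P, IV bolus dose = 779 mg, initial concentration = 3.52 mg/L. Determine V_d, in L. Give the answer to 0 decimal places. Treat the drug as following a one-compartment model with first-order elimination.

221 L

Vd = Dose / C₀ = 779.0 / 3.52 = 221.3 L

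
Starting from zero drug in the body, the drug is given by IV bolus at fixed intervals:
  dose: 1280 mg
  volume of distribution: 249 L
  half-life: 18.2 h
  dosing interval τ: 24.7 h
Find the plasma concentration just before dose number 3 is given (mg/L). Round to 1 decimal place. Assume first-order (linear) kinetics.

C₀ per dose = Dose / Vd = 1280 / 249 = 5.141 mg/L
k = ln2 / t½ = 0.693147 / 18.2 = 0.03809 h⁻¹
Fraction remaining after one interval: r = e^(−kτ) = e^(−0.03809 × 24.7) = 0.3903
Before dose 3, 2 doses have been given (aged 1τ, 2τ).
C_trough = C₀ × (r + r²) = 5.141 × (0.3903 + 0.1523) = 2.790 mg/L

2.8 mg/L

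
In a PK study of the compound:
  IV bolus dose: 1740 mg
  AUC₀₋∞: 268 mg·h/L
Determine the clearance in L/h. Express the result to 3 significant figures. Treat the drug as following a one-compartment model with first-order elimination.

6.49 L/h

CL = Dose / AUC = 1740 / 268 = 6.493 L/h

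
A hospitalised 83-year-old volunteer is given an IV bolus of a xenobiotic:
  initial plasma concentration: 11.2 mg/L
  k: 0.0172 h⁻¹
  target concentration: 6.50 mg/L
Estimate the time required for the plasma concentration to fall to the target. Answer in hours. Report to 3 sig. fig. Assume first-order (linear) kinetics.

31.6 h

t = ln(C₀ / C) / k = ln(11.20 / 6.50) / 0.01720
  = ln(1.723) / 0.01720 = 0.5441 / 0.01720 = 31.63 h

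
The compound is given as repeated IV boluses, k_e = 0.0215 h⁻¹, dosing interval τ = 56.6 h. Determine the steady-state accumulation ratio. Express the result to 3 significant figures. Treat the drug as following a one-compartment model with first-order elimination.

1.42

e^(−kτ) = e^(−0.02150 × 56.6) = 0.2961
Accumulation ratio R = 1 / (1 − e^(−kτ)) = 1 / (1 − 0.2961) = 1.421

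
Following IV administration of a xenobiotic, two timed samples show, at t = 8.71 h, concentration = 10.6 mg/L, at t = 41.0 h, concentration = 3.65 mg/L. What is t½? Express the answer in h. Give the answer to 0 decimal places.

k = ln(C₁/C₂) / (t₂ − t₁) = ln(10.6/3.65) / (41.0 − 8.71)
  = 1.066 / 32.29 = 0.03301 h⁻¹
t½ = ln2 / k = 0.693147 / 0.03301 = 21.00 h

21 h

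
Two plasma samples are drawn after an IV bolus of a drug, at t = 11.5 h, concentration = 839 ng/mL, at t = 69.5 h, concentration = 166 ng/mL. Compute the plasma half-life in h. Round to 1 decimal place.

24.8 h

k = ln(C₁/C₂) / (t₂ − t₁) = ln(839/166) / (69.5 − 11.5)
  = 1.620 / 58.00 = 0.02793 h⁻¹
t½ = ln2 / k = 0.693147 / 0.02793 = 24.82 h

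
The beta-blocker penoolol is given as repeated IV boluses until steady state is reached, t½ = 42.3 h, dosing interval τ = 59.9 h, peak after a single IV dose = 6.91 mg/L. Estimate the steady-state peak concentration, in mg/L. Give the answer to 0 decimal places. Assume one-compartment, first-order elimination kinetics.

k = ln2 / t½ = 0.693147 / 42.3 = 0.01639 h⁻¹
e^(−kτ) = e^(−0.01639 × 59.9) = 0.3747
Accumulation ratio R = 1 / (1 − e^(−kτ)) = 1 / (1 − 0.3747) = 1.599
Steady-state peak = C₀ × R = 6.91 × 1.599 = 11.05 mg/L

11 mg/L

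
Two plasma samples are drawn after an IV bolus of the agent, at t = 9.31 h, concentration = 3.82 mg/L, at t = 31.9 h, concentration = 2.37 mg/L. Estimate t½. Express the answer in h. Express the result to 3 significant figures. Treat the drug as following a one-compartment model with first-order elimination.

32.8 h

k = ln(C₁/C₂) / (t₂ − t₁) = ln(3.82/2.37) / (31.9 − 9.31)
  = 0.4774 / 22.59 = 0.02113 h⁻¹
t½ = ln2 / k = 0.693147 / 0.02113 = 32.80 h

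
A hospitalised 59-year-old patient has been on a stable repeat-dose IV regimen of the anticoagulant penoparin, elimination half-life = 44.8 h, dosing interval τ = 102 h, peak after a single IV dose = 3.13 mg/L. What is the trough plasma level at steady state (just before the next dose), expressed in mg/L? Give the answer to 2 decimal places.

k = ln2 / t½ = 0.693147 / 44.8 = 0.01547 h⁻¹
e^(−kτ) = e^(−0.01547 × 102) = 0.2064
Accumulation ratio R = 1 / (1 − e^(−kτ)) = 1 / (1 − 0.2064) = 1.260
Steady-state trough = C₀ × R × e^(−kτ) = 3.13 × 1.260 × 0.2064 = 0.8140 mg/L

0.81 mg/L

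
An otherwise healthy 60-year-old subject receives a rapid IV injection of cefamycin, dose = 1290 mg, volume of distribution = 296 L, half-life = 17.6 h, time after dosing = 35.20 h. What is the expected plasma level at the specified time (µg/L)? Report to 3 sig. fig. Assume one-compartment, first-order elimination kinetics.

C₀ = Dose / Vd = 1290 / 296 = 4.358 mg/L
k = ln2 / t½ = 0.693147 / 17.6 = 0.03938 h⁻¹
t / t½ = 35.20 / 17.6 = 2 half-lives
C = C₀ × (1/2)^2 = 4.358 × 0.2500 = 1.090 mg/L
Convert: 1.090 mg/L × 1000 = 1090 µg/L

1090 µg/L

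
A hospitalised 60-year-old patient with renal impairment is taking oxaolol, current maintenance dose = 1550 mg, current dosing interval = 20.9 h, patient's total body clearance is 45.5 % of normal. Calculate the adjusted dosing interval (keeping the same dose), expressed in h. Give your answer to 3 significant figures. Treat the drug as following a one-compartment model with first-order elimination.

45.9 h

To keep the same average steady-state level, dosing rate must scale with clearance.
CL ratio = 45.5 / 100 = 0.4550
New interval (same dose) = 20.9 / 0.4550 = 45.93 h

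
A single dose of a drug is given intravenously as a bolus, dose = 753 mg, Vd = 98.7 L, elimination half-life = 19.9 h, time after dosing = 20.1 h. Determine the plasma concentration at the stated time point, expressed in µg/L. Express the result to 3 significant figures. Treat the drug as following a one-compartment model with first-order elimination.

C₀ = Dose / Vd = 753.0 / 98.7 = 7.629 mg/L
k = ln2 / t½ = 0.693147 / 19.9 = 0.03483 h⁻¹
C = C₀ · e^(−k·t) = 7.629 × e^(−0.03483 × 20.1)
  = 7.629 × 0.4965 = 3.788 mg/L
Convert: 3.788 mg/L × 1000 = 3788 µg/L

3790 µg/L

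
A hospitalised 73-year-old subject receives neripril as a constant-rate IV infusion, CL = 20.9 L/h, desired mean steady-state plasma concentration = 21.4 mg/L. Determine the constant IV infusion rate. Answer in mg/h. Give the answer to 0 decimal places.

At steady state, infusion rate R₀ = Css × CL = 21.4 × 20.90 = 447.3 mg/h

447 mg/h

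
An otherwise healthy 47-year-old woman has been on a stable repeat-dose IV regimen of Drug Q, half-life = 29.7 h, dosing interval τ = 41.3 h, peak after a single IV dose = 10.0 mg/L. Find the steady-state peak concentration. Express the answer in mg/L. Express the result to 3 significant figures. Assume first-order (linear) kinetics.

k = ln2 / t½ = 0.693147 / 29.7 = 0.02334 h⁻¹
e^(−kτ) = e^(−0.02334 × 41.3) = 0.3814
Accumulation ratio R = 1 / (1 − e^(−kτ)) = 1 / (1 − 0.3814) = 1.617
Steady-state peak = C₀ × R = 10.0 × 1.617 = 16.17 mg/L

16.2 mg/L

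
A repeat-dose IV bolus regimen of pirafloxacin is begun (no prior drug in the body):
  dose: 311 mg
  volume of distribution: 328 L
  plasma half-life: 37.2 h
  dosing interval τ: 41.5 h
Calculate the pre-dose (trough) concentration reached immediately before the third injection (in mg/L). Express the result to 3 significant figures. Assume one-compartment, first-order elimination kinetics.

0.640 mg/L

C₀ per dose = Dose / Vd = 311 / 328 = 0.9482 mg/L
k = ln2 / t½ = 0.693147 / 37.2 = 0.01863 h⁻¹
Fraction remaining after one interval: r = e^(−kτ) = e^(−0.01863 × 41.5) = 0.4616
Before dose 3, 2 doses have been given (aged 1τ, 2τ).
C_trough = C₀ × (r + r²) = 0.9482 × (0.4616 + 0.2131) = 0.6398 mg/L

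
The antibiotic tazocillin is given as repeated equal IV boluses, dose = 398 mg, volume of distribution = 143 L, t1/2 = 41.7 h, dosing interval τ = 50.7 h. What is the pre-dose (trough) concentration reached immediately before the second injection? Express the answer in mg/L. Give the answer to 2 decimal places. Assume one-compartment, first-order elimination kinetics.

1.20 mg/L

C₀ per dose = Dose / Vd = 398 / 143 = 2.783 mg/L
k = ln2 / t½ = 0.693147 / 41.7 = 0.01662 h⁻¹
Fraction remaining after one interval: r = e^(−kτ) = e^(−0.01662 × 50.7) = 0.4306
Before dose 2, 1 dose has been given (aged 1τ).
C_trough = C₀ × r = 2.783 × 0.4306 = 1.198 mg/L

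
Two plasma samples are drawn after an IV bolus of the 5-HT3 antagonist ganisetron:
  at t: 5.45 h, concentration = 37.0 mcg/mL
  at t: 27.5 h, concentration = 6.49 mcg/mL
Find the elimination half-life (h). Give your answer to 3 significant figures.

8.78 h

k = ln(C₁/C₂) / (t₂ − t₁) = ln(37.0/6.49) / (27.5 − 5.45)
  = 1.741 / 22.05 = 0.07896 h⁻¹
t½ = ln2 / k = 0.693147 / 0.07896 = 8.778 h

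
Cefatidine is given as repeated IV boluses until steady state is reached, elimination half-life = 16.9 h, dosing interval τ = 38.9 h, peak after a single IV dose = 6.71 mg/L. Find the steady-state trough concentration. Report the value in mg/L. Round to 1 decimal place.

1.7 mg/L

k = ln2 / t½ = 0.693147 / 16.9 = 0.04101 h⁻¹
e^(−kτ) = e^(−0.04101 × 38.9) = 0.2028
Accumulation ratio R = 1 / (1 − e^(−kτ)) = 1 / (1 − 0.2028) = 1.254
Steady-state trough = C₀ × R × e^(−kτ) = 6.71 × 1.254 × 0.2028 = 1.706 mg/L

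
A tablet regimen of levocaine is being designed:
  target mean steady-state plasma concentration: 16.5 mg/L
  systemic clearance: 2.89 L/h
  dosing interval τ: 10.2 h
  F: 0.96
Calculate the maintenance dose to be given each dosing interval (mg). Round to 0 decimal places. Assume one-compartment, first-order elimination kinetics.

507 mg

At steady state, F × (Dose/τ) = Css × CL.
Dose = Css × CL × τ / F = 16.5 × 2.890 × 10.2 / 0.96 = 506.7 mg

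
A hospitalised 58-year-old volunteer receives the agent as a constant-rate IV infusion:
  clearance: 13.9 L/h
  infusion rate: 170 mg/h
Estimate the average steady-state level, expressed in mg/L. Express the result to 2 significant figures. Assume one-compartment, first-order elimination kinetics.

12 mg/L

At steady state Css = R₀ / CL = 170 / 13.90 = 12.23 mg/L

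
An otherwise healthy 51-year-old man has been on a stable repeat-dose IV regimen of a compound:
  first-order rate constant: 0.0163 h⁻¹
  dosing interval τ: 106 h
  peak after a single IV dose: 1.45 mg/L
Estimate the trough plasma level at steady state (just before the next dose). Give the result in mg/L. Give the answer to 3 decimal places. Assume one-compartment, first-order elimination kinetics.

e^(−kτ) = e^(−0.01630 × 106) = 0.1777
Accumulation ratio R = 1 / (1 − e^(−kτ)) = 1 / (1 − 0.1777) = 1.216
Steady-state trough = C₀ × R × e^(−kτ) = 1.45 × 1.216 × 0.1777 = 0.3133 mg/L

0.313 mg/L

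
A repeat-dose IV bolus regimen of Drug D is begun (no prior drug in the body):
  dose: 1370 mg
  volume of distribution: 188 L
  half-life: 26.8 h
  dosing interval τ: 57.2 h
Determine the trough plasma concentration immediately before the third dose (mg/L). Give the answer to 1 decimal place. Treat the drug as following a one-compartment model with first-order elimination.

C₀ per dose = Dose / Vd = 1370 / 188 = 7.287 mg/L
k = ln2 / t½ = 0.693147 / 26.8 = 0.02586 h⁻¹
Fraction remaining after one interval: r = e^(−kτ) = e^(−0.02586 × 57.2) = 0.2278
Before dose 3, 2 doses have been given (aged 1τ, 2τ).
C_trough = C₀ × (r + r²) = 7.287 × (0.2278 + 0.05189) = 2.038 mg/L

2.0 mg/L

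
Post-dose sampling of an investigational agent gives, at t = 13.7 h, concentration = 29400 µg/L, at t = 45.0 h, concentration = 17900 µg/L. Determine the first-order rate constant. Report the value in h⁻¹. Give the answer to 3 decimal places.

0.016 h⁻¹

k = ln(C₁/C₂) / (t₂ − t₁) = ln(29400/17900) / (45.0 − 13.7)
  = 0.4962 / 31.30 = 0.01585 h⁻¹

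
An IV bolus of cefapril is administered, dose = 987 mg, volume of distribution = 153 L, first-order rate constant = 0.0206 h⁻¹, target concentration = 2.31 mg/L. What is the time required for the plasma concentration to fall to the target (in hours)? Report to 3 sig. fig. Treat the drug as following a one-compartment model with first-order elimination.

C₀ = Dose / Vd = 987.0 / 153 = 6.451 mg/L
t = ln(C₀ / C) / k = ln(6.451 / 2.31) / 0.02060
  = ln(2.793) / 0.02060 = 1.027 / 0.02060 = 49.85 h

49.9 h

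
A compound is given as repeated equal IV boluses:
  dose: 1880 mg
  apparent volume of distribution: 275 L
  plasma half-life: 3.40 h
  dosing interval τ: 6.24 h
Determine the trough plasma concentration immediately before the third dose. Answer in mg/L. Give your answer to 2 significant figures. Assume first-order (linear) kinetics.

2.5 mg/L

C₀ per dose = Dose / Vd = 1880 / 275 = 6.836 mg/L
k = ln2 / t½ = 0.693147 / 3.40 = 0.2039 h⁻¹
Fraction remaining after one interval: r = e^(−kτ) = e^(−0.2039 × 6.24) = 0.2802
Before dose 3, 2 doses have been given (aged 1τ, 2τ).
C_trough = C₀ × (r + r²) = 6.836 × (0.2802 + 0.07851) = 2.452 mg/L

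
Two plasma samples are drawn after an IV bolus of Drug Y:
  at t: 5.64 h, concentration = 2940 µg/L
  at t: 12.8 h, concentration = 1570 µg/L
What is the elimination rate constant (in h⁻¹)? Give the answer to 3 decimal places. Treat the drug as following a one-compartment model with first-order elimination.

k = ln(C₁/C₂) / (t₂ − t₁) = ln(2940/1570) / (12.8 − 5.64)
  = 0.6273 / 7.160 = 0.08761 h⁻¹

0.088 h⁻¹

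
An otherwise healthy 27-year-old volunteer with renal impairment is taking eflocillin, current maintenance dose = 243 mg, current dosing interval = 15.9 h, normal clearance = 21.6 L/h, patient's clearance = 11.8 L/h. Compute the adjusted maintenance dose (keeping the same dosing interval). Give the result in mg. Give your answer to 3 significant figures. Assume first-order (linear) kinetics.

To keep the same average steady-state level, dosing rate must scale with clearance.
CL ratio = 11.8 / 21.6 = 0.5463
New dose (same interval) = 243 × 0.5463 = 132.8 mg

133 mg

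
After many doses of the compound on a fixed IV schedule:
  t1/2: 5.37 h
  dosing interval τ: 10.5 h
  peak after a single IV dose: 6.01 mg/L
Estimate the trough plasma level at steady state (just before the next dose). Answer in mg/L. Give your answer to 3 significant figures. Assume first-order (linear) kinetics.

k = ln2 / t½ = 0.693147 / 5.37 = 0.1291 h⁻¹
e^(−kτ) = e^(−0.1291 × 10.5) = 0.2578
Accumulation ratio R = 1 / (1 − e^(−kτ)) = 1 / (1 − 0.2578) = 1.347
Steady-state trough = C₀ × R × e^(−kτ) = 6.01 × 1.347 × 0.2578 = 2.087 mg/L

2.09 mg/L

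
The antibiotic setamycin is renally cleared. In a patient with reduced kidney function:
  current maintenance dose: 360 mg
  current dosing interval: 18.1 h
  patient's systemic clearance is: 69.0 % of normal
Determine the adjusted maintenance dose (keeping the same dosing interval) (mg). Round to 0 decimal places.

248 mg

To keep the same average steady-state level, dosing rate must scale with clearance.
CL ratio = 69.0 / 100 = 0.6900
New dose (same interval) = 360 × 0.6900 = 248.4 mg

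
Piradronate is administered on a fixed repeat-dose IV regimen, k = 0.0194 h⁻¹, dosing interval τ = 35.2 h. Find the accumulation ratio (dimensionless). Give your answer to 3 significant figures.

2.02

e^(−kτ) = e^(−0.01940 × 35.2) = 0.5052
Accumulation ratio R = 1 / (1 − e^(−kτ)) = 1 / (1 − 0.5052) = 2.021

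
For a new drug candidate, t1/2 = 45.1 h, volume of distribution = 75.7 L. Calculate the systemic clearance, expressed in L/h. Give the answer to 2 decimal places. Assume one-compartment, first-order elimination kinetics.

1.16 L/h

k = ln2 / t½ = 0.693147 / 45.1 = 0.01537 h⁻¹
CL = k × Vd = 0.01537 × 75.7 = 1.164 L/h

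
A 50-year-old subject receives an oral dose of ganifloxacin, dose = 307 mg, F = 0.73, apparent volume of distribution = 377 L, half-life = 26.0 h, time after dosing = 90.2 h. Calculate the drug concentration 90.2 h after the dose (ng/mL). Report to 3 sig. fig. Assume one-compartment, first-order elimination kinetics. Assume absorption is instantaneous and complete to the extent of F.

53.7 ng/mL

Amount reaching circulation = F × Dose = 0.73 × 307.0 = 224.1 mg
C₀ = F·Dose / Vd = 224.1 / 377 = 0.5944 mg/L
k = ln2 / t½ = 0.693147 / 26.0 = 0.02666 h⁻¹
C = C₀ · e^(−k·t) = 0.5944 × e^(−0.02666 × 90.2)
  = 0.5944 × 0.09029 = 0.05367 mg/L
Convert: 0.05367 mg/L × 1000 = 53.67 ng/mL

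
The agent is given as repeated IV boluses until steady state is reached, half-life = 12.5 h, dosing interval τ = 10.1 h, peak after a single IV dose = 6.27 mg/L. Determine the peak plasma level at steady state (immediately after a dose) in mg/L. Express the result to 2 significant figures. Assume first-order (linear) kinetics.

k = ln2 / t½ = 0.693147 / 12.5 = 0.05545 h⁻¹
e^(−kτ) = e^(−0.05545 × 10.1) = 0.5712
Accumulation ratio R = 1 / (1 − e^(−kτ)) = 1 / (1 − 0.5712) = 2.332
Steady-state peak = C₀ × R = 6.27 × 2.332 = 14.62 mg/L

15 mg/L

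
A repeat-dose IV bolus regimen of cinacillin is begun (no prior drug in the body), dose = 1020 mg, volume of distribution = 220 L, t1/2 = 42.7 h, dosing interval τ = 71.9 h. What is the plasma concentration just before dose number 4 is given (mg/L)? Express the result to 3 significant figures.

C₀ per dose = Dose / Vd = 1020 / 220 = 4.636 mg/L
k = ln2 / t½ = 0.693147 / 42.7 = 0.01623 h⁻¹
Fraction remaining after one interval: r = e^(−kτ) = e^(−0.01623 × 71.9) = 0.3113
Before dose 4, 3 doses have been given (aged 1τ, 2τ, 3τ).
C_trough = C₀ × (r + r² + … + r^3) = C₀ × r(1−r^3)/(1−r)
        = 4.636 × 0.3113 × (1 − 0.03017) / (1 − 0.3113) = 2.032 mg/L

2.03 mg/L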